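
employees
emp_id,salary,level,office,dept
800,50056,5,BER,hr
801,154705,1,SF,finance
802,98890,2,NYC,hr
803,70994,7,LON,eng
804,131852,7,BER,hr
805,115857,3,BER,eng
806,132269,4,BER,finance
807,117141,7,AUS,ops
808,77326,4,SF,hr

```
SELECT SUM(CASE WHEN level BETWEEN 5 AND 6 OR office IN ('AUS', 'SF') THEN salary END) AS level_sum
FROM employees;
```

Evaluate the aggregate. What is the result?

emp_id=800: ✓ → 50056
emp_id=801: ✓ → 154705
emp_id=802: ✗
emp_id=803: ✗
emp_id=804: ✗
emp_id=805: ✗
emp_id=806: ✗
emp_id=807: ✓ → 117141
emp_id=808: ✓ → 77326
level_sum = 50056 + 154705 + 117141 + 77326 = 399228

399228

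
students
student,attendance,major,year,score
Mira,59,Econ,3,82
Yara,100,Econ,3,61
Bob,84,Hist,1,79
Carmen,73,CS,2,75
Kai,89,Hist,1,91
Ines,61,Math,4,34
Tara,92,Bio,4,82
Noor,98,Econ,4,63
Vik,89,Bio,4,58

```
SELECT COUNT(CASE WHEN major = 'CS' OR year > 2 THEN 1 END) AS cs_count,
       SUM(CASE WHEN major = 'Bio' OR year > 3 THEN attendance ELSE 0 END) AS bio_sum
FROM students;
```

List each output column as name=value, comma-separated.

cs_count=7, bio_sum=340

[cs_count: major = 'CS' OR year > 2]
student=Mira: ✓ → 1
student=Yara: ✓ → 1
student=Bob: ✗
student=Carmen: ✓ → 1
student=Kai: ✗
student=Ines: ✓ → 1
student=Tara: ✓ → 1
student=Noor: ✓ → 1
student=Vik: ✓ → 1
cs_count = COUNT(1, 1, 1, 1, 1, 1, 1) = 7
—
[bio_sum: major = 'Bio' OR year > 3]
student=Mira: ✗
student=Yara: ✗
student=Bob: ✗
student=Carmen: ✗
student=Kai: ✗
student=Ines: ✓ → 61
student=Tara: ✓ → 92
student=Noor: ✓ → 98
student=Vik: ✓ → 89
bio_sum = 61 + 92 + 98 + 89 = 340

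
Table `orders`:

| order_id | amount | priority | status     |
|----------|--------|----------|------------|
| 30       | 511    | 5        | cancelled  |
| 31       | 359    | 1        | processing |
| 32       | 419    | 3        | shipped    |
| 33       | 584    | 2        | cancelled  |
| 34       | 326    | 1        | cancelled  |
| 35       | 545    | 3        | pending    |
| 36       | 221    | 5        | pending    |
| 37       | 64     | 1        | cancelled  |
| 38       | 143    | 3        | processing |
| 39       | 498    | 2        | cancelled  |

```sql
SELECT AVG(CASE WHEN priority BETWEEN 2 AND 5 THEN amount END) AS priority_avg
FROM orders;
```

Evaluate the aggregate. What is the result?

order_id=30: ✓ → 511
order_id=31: ✗
order_id=32: ✓ → 419
order_id=33: ✓ → 584
order_id=34: ✗
order_id=35: ✓ → 545
order_id=36: ✓ → 221
order_id=37: ✗
order_id=38: ✓ → 143
order_id=39: ✓ → 498
priority_avg = (511 + 419 + 584 + 545 + 221 + 143 + 498) / 7 = 417.2857142857

417.2857142857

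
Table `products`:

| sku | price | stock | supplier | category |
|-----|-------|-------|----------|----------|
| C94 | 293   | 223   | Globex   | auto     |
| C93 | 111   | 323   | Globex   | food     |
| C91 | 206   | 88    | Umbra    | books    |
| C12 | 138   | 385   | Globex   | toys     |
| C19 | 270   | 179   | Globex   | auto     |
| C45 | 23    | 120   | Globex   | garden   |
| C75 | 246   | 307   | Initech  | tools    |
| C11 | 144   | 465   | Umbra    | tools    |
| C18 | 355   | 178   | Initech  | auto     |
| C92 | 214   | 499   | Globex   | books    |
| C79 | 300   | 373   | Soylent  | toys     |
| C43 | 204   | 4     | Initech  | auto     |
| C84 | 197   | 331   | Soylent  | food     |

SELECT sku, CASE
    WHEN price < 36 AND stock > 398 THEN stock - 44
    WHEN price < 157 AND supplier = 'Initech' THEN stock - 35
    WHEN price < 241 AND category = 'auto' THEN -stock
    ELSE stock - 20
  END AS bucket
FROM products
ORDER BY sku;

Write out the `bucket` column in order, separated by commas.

445, 365, 158, 159, -4, 100, 287, 353, 311, 68, 479, 303, 203

sku=C11: ELSE → 445
sku=C12: ELSE → 365
sku=C18: ELSE → 158
sku=C19: ELSE → 159
sku=C43: price < 241 AND category = 'auto' → -4
sku=C45: ELSE → 100
sku=C75: ELSE → 287
sku=C79: ELSE → 353
sku=C84: ELSE → 311
sku=C91: ELSE → 68
sku=C92: ELSE → 479
sku=C93: ELSE → 303
sku=C94: ELSE → 203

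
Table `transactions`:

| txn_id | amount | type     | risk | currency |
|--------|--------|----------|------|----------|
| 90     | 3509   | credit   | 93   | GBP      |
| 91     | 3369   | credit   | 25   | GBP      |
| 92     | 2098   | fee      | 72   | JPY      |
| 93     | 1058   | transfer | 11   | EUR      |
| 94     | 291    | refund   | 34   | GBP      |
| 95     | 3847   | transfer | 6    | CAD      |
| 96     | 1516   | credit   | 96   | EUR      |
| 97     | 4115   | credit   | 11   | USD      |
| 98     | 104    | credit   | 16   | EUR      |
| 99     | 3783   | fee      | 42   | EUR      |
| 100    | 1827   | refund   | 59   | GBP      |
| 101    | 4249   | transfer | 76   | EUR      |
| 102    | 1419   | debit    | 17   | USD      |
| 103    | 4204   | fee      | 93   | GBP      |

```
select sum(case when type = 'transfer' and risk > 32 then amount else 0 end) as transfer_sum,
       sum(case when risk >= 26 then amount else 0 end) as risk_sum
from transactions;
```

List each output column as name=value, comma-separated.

[transfer_sum: type = 'transfer' and risk > 32]
txn_id=90: ✗
txn_id=91: ✗
txn_id=92: ✗
txn_id=93: ✗
txn_id=94: ✗
txn_id=95: ✗
txn_id=96: ✗
txn_id=97: ✗
txn_id=98: ✗
txn_id=99: ✗
txn_id=100: ✗
txn_id=101: ✓ → 4249
txn_id=102: ✗
txn_id=103: ✗
transfer_sum = 4249
—
[risk_sum: risk >= 26]
txn_id=90: ✓ → 3509
txn_id=91: ✗
txn_id=92: ✓ → 2098
txn_id=93: ✗
txn_id=94: ✓ → 291
txn_id=95: ✗
txn_id=96: ✓ → 1516
txn_id=97: ✗
txn_id=98: ✗
txn_id=99: ✓ → 3783
txn_id=100: ✓ → 1827
txn_id=101: ✓ → 4249
txn_id=102: ✗
txn_id=103: ✓ → 4204
risk_sum = 3509 + 2098 + 291 + 1516 + 3783 + 1827 + 4249 + 4204 = 21477

transfer_sum=4249, risk_sum=21477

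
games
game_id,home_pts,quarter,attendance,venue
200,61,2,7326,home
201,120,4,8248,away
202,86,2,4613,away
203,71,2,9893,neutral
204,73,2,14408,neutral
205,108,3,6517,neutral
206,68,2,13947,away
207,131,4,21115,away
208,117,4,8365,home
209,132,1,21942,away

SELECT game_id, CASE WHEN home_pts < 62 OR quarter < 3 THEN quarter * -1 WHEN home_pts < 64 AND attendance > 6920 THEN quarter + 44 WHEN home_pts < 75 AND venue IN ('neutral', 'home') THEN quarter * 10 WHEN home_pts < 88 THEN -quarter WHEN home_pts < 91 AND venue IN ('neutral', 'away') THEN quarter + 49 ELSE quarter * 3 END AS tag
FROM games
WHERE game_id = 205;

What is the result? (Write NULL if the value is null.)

9

game_id = 205: home_pts=108, quarter=3, attendance=6517, venue=neutral.
home_pts < 62 OR quarter < 3 → false
home_pts < 64 AND attendance > 6920 → false
home_pts < 75 AND venue IN ('neutral', 'home') → false
home_pts < 88 → false
home_pts < 91 AND venue IN ('neutral', 'away') → false
No prior WHEN matched → ELSE → 9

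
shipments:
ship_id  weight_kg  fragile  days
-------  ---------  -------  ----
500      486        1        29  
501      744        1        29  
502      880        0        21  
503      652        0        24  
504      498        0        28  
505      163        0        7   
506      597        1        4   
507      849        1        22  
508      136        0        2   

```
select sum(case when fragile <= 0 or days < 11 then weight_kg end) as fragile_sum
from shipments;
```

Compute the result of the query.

ship_id=500: ✗
ship_id=501: ✗
ship_id=502: ✓ → 880
ship_id=503: ✓ → 652
ship_id=504: ✓ → 498
ship_id=505: ✓ → 163
ship_id=506: ✓ → 597
ship_id=507: ✗
ship_id=508: ✓ → 136
fragile_sum = 880 + 652 + 498 + 163 + 597 + 136 = 2926

2926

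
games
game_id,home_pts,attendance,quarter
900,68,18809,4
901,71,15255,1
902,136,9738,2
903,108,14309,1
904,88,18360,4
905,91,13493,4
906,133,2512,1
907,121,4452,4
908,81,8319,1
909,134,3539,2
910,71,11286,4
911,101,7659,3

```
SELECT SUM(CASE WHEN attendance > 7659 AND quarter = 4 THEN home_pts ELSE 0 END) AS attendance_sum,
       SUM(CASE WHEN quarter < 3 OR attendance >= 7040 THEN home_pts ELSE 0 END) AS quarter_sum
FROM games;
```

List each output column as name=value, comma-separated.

[attendance_sum: attendance > 7659 AND quarter = 4]
game_id=900: ✓ → 68
game_id=901: ✗
game_id=902: ✗
game_id=903: ✗
game_id=904: ✓ → 88
game_id=905: ✓ → 91
game_id=906: ✗
game_id=907: ✗
game_id=908: ✗
game_id=909: ✗
game_id=910: ✓ → 71
game_id=911: ✗
attendance_sum = 68 + 88 + 91 + 71 = 318
—
[quarter_sum: quarter < 3 OR attendance >= 7040]
game_id=900: ✓ → 68
game_id=901: ✓ → 71
game_id=902: ✓ → 136
game_id=903: ✓ → 108
game_id=904: ✓ → 88
game_id=905: ✓ → 91
game_id=906: ✓ → 133
game_id=907: ✗
game_id=908: ✓ → 81
game_id=909: ✓ → 134
game_id=910: ✓ → 71
game_id=911: ✓ → 101
quarter_sum = 68 + 71 + 136 + 108 + 88 + 91 + 133 + 81 + 134 + 71 + 101 = 1082

attendance_sum=318, quarter_sum=1082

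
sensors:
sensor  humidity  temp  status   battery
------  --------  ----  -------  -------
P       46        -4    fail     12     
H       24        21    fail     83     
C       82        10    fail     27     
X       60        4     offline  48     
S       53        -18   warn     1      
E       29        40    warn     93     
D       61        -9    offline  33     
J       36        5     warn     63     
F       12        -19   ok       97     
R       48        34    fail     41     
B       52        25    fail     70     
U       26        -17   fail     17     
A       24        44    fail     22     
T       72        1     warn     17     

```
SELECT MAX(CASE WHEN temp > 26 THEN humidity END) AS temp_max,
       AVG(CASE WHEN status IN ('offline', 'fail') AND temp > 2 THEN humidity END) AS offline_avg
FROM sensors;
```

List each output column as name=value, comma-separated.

[temp_max: temp > 26]
sensor=P: ✗
sensor=H: ✗
sensor=C: ✗
sensor=X: ✗
sensor=S: ✗
sensor=E: ✓ → 29
sensor=D: ✗
sensor=J: ✗
sensor=F: ✗
sensor=R: ✓ → 48
sensor=B: ✗
sensor=U: ✗
sensor=A: ✓ → 24
sensor=T: ✗
temp_max = MAX(29, 48, 24) = 48
—
[offline_avg: status IN ('offline', 'fail') AND temp > 2]
sensor=P: ✗
sensor=H: ✓ → 24
sensor=C: ✓ → 82
sensor=X: ✓ → 60
sensor=S: ✗
sensor=E: ✗
sensor=D: ✗
sensor=J: ✗
sensor=F: ✗
sensor=R: ✓ → 48
sensor=B: ✓ → 52
sensor=U: ✗
sensor=A: ✓ → 24
sensor=T: ✗
offline_avg = (24 + 82 + 60 + 48 + 52 + 24) / 6 = 48.3333333333

temp_max=48, offline_avg=48.3333333333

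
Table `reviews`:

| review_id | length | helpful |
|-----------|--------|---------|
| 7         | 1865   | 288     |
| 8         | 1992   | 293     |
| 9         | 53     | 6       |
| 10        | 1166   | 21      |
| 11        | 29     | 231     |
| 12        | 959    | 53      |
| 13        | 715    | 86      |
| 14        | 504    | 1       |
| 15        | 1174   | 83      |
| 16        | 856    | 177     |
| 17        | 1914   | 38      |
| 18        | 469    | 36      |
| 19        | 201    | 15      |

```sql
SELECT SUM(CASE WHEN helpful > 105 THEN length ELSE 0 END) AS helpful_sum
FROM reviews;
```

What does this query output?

review_id=7: ✓ → 1865
review_id=8: ✓ → 1992
review_id=9: ✗
review_id=10: ✗
review_id=11: ✓ → 29
review_id=12: ✗
review_id=13: ✗
review_id=14: ✗
review_id=15: ✗
review_id=16: ✓ → 856
review_id=17: ✗
review_id=18: ✗
review_id=19: ✗
helpful_sum = 1865 + 1992 + 29 + 856 = 4742

4742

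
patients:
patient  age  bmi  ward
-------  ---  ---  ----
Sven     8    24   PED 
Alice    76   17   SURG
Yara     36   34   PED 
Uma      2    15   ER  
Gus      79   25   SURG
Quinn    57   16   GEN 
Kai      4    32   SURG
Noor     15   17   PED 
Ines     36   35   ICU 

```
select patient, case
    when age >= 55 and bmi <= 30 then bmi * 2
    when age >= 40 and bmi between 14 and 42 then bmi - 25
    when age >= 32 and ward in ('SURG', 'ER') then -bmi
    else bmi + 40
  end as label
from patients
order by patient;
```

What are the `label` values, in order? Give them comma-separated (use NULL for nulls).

patient=Alice: age >= 55 and bmi <= 30 → 34
patient=Gus: age >= 55 and bmi <= 30 → 50
patient=Ines: ELSE → 75
patient=Kai: ELSE → 72
patient=Noor: ELSE → 57
patient=Quinn: age >= 55 and bmi <= 30 → 32
patient=Sven: ELSE → 64
patient=Uma: ELSE → 55
patient=Yara: ELSE → 74

34, 50, 75, 72, 57, 32, 64, 55, 74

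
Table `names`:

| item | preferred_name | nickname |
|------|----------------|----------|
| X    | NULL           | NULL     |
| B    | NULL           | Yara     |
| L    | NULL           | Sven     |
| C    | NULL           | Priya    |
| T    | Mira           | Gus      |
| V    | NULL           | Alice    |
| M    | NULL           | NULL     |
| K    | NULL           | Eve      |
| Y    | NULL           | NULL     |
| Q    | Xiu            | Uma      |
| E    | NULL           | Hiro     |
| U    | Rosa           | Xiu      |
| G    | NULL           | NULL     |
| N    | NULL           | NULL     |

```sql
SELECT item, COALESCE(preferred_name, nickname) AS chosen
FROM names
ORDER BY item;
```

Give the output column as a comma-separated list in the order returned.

item=B: preferred_name=NULL, nickname=Yara → Yara
item=C: preferred_name=NULL, nickname=Priya → Priya
item=E: preferred_name=NULL, nickname=Hiro → Hiro
item=G: preferred_name=NULL, nickname=NULL (all NULL) → NULL
item=K: preferred_name=NULL, nickname=Eve → Eve
item=L: preferred_name=NULL, nickname=Sven → Sven
item=M: preferred_name=NULL, nickname=NULL (all NULL) → NULL
item=N: preferred_name=NULL, nickname=NULL (all NULL) → NULL
item=Q: preferred_name=Xiu → Xiu
item=T: preferred_name=Mira → Mira
item=U: preferred_name=Rosa → Rosa
item=V: preferred_name=NULL, nickname=Alice → Alice
item=X: preferred_name=NULL, nickname=NULL (all NULL) → NULL
item=Y: preferred_name=NULL, nickname=NULL (all NULL) → NULL

Yara, Priya, Hiro, NULL, Eve, Sven, NULL, NULL, Xiu, Mira, Rosa, Alice, NULL, NULL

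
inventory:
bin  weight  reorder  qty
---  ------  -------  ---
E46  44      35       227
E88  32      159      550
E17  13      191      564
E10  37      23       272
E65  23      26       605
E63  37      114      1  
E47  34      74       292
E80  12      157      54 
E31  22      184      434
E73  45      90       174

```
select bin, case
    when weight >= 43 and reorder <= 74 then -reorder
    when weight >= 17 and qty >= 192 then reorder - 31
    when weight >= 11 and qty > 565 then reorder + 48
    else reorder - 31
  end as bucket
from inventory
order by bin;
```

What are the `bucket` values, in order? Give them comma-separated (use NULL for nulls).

-8, 160, 153, -35, 43, 83, -5, 59, 126, 128

bin=E10: weight >= 17 and qty >= 192 → -8
bin=E17: ELSE → 160
bin=E31: weight >= 17 and qty >= 192 → 153
bin=E46: weight >= 43 and reorder <= 74 → -35
bin=E47: weight >= 17 and qty >= 192 → 43
bin=E63: ELSE → 83
bin=E65: weight >= 17 and qty >= 192 → -5
bin=E73: ELSE → 59
bin=E80: ELSE → 126
bin=E88: weight >= 17 and qty >= 192 → 128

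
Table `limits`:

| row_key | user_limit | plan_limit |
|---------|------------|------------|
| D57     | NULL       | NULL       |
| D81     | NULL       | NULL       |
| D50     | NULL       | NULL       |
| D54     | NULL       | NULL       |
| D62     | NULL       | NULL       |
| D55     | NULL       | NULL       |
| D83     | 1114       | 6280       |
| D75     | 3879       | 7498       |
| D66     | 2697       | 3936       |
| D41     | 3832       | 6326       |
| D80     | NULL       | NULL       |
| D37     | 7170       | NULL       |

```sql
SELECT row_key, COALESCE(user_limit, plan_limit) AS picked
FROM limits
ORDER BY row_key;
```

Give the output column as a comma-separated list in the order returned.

row_key=D37: user_limit=7170 → 7170
row_key=D41: user_limit=3832 → 3832
row_key=D50: user_limit=NULL, plan_limit=NULL (all NULL) → NULL
row_key=D54: user_limit=NULL, plan_limit=NULL (all NULL) → NULL
row_key=D55: user_limit=NULL, plan_limit=NULL (all NULL) → NULL
row_key=D57: user_limit=NULL, plan_limit=NULL (all NULL) → NULL
row_key=D62: user_limit=NULL, plan_limit=NULL (all NULL) → NULL
row_key=D66: user_limit=2697 → 2697
row_key=D75: user_limit=3879 → 3879
row_key=D80: user_limit=NULL, plan_limit=NULL (all NULL) → NULL
row_key=D81: user_limit=NULL, plan_limit=NULL (all NULL) → NULL
row_key=D83: user_limit=1114 → 1114

7170, 3832, NULL, NULL, NULL, NULL, NULL, 2697, 3879, NULL, NULL, 1114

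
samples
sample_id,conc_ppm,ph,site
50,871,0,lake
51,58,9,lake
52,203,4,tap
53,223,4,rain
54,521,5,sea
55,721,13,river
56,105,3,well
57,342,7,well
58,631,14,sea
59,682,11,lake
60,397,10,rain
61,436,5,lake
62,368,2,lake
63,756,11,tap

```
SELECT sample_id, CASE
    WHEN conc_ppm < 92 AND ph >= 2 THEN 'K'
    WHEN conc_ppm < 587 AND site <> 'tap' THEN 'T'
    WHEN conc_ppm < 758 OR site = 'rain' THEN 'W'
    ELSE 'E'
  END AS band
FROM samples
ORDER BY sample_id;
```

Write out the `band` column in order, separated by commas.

E, K, W, T, T, W, T, T, W, W, T, T, T, W

sample_id=50: ELSE → E
sample_id=51: conc_ppm < 92 AND ph >= 2 → K
sample_id=52: conc_ppm < 758 OR site = 'rain' → W
sample_id=53: conc_ppm < 587 AND site <> 'tap' → T
sample_id=54: conc_ppm < 587 AND site <> 'tap' → T
sample_id=55: conc_ppm < 758 OR site = 'rain' → W
sample_id=56: conc_ppm < 587 AND site <> 'tap' → T
sample_id=57: conc_ppm < 587 AND site <> 'tap' → T
sample_id=58: conc_ppm < 758 OR site = 'rain' → W
sample_id=59: conc_ppm < 758 OR site = 'rain' → W
sample_id=60: conc_ppm < 587 AND site <> 'tap' → T
sample_id=61: conc_ppm < 587 AND site <> 'tap' → T
sample_id=62: conc_ppm < 587 AND site <> 'tap' → T
sample_id=63: conc_ppm < 758 OR site = 'rain' → W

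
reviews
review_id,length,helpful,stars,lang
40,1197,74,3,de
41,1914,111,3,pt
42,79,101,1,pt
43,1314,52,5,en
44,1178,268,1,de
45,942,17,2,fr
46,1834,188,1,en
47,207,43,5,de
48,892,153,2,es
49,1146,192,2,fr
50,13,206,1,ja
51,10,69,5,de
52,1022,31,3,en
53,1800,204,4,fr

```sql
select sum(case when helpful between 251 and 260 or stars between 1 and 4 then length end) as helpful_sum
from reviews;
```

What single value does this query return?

12017

review_id=40: ✓ → 1197
review_id=41: ✓ → 1914
review_id=42: ✓ → 79
review_id=43: ✗
review_id=44: ✓ → 1178
review_id=45: ✓ → 942
review_id=46: ✓ → 1834
review_id=47: ✗
review_id=48: ✓ → 892
review_id=49: ✓ → 1146
review_id=50: ✓ → 13
review_id=51: ✗
review_id=52: ✓ → 1022
review_id=53: ✓ → 1800
helpful_sum = 1197 + 1914 + 79 + 1178 + 942 + 1834 + 892 + 1146 + 13 + 1022 + 1800 = 12017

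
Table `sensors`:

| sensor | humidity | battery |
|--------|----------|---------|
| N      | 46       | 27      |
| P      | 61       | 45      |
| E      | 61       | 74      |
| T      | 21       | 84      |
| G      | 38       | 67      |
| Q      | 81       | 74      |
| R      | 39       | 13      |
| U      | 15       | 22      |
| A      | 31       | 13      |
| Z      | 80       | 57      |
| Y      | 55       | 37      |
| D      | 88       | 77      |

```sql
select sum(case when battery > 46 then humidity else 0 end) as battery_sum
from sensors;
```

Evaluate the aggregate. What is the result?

369

sensor=N: ✗
sensor=P: ✗
sensor=E: ✓ → 61
sensor=T: ✓ → 21
sensor=G: ✓ → 38
sensor=Q: ✓ → 81
sensor=R: ✗
sensor=U: ✗
sensor=A: ✗
sensor=Z: ✓ → 80
sensor=Y: ✗
sensor=D: ✓ → 88
battery_sum = 61 + 21 + 38 + 81 + 80 + 88 = 369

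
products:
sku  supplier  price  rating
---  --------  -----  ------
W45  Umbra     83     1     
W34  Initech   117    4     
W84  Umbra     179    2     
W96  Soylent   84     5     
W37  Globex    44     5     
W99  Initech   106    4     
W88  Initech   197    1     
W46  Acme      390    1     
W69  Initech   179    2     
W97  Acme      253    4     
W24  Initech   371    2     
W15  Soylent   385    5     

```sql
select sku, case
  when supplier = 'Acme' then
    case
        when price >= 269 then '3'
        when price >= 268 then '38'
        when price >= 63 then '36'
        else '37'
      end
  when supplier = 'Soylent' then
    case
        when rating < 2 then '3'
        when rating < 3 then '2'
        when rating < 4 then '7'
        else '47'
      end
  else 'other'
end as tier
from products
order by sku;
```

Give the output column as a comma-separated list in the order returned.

47, other, other, other, other, 3, other, other, other, 47, 36, other

sku=W15: supplier='Soylent' → inner[ELSE] → 47
sku=W24: supplier='Initech' → outer ELSE → other
sku=W34: supplier='Initech' → outer ELSE → other
sku=W37: supplier='Globex' → outer ELSE → other
sku=W45: supplier='Umbra' → outer ELSE → other
sku=W46: supplier='Acme' → inner[price >= 269] → 3
sku=W69: supplier='Initech' → outer ELSE → other
sku=W84: supplier='Umbra' → outer ELSE → other
sku=W88: supplier='Initech' → outer ELSE → other
sku=W96: supplier='Soylent' → inner[ELSE] → 47
sku=W97: supplier='Acme' → inner[price >= 63] → 36
sku=W99: supplier='Initech' → outer ELSE → other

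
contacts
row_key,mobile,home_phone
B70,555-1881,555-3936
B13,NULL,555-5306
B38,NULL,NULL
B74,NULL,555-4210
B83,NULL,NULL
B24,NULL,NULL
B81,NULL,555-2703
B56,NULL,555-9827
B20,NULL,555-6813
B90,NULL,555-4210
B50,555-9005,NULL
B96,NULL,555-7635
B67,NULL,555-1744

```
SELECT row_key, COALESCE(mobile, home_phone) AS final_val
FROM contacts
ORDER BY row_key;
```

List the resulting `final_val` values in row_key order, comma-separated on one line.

555-5306, 555-6813, NULL, NULL, 555-9005, 555-9827, 555-1744, 555-1881, 555-4210, 555-2703, NULL, 555-4210, 555-7635

row_key=B13: mobile=NULL, home_phone=555-5306 → 555-5306
row_key=B20: mobile=NULL, home_phone=555-6813 → 555-6813
row_key=B24: mobile=NULL, home_phone=NULL (all NULL) → NULL
row_key=B38: mobile=NULL, home_phone=NULL (all NULL) → NULL
row_key=B50: mobile=555-9005 → 555-9005
row_key=B56: mobile=NULL, home_phone=555-9827 → 555-9827
row_key=B67: mobile=NULL, home_phone=555-1744 → 555-1744
row_key=B70: mobile=555-1881 → 555-1881
row_key=B74: mobile=NULL, home_phone=555-4210 → 555-4210
row_key=B81: mobile=NULL, home_phone=555-2703 → 555-2703
row_key=B83: mobile=NULL, home_phone=NULL (all NULL) → NULL
row_key=B90: mobile=NULL, home_phone=555-4210 → 555-4210
row_key=B96: mobile=NULL, home_phone=555-7635 → 555-7635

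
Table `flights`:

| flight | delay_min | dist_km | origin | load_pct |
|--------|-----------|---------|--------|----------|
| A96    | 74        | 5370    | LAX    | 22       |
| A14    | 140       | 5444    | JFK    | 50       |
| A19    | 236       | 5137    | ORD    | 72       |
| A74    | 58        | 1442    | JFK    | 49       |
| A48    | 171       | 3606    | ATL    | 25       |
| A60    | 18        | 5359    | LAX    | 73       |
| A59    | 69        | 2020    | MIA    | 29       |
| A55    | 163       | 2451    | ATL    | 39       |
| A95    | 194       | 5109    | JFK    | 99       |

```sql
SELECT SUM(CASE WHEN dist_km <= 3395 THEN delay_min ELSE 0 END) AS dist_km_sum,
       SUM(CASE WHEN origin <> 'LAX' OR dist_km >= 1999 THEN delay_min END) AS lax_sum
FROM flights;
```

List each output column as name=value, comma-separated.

dist_km_sum=290, lax_sum=1123

[dist_km_sum: dist_km <= 3395]
flight=A96: ✗
flight=A14: ✗
flight=A19: ✗
flight=A74: ✓ → 58
flight=A48: ✗
flight=A60: ✗
flight=A59: ✓ → 69
flight=A55: ✓ → 163
flight=A95: ✗
dist_km_sum = 58 + 69 + 163 = 290
—
[lax_sum: origin <> 'LAX' OR dist_km >= 1999]
flight=A96: ✓ → 74
flight=A14: ✓ → 140
flight=A19: ✓ → 236
flight=A74: ✓ → 58
flight=A48: ✓ → 171
flight=A60: ✓ → 18
flight=A59: ✓ → 69
flight=A55: ✓ → 163
flight=A95: ✓ → 194
lax_sum = 74 + 140 + 236 + 58 + 171 + 18 + 69 + 163 + 194 = 1123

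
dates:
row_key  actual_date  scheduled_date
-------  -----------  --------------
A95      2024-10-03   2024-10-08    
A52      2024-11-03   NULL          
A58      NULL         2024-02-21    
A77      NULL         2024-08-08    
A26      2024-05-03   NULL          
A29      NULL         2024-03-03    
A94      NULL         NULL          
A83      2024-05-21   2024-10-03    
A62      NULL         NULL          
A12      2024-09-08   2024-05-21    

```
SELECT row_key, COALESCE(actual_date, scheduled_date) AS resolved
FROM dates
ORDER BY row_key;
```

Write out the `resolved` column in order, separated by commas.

row_key=A12: actual_date=2024-09-08 → 2024-09-08
row_key=A26: actual_date=2024-05-03 → 2024-05-03
row_key=A29: actual_date=NULL, scheduled_date=2024-03-03 → 2024-03-03
row_key=A52: actual_date=2024-11-03 → 2024-11-03
row_key=A58: actual_date=NULL, scheduled_date=2024-02-21 → 2024-02-21
row_key=A62: actual_date=NULL, scheduled_date=NULL (all NULL) → NULL
row_key=A77: actual_date=NULL, scheduled_date=2024-08-08 → 2024-08-08
row_key=A83: actual_date=2024-05-21 → 2024-05-21
row_key=A94: actual_date=NULL, scheduled_date=NULL (all NULL) → NULL
row_key=A95: actual_date=2024-10-03 → 2024-10-03

2024-09-08, 2024-05-03, 2024-03-03, 2024-11-03, 2024-02-21, NULL, 2024-08-08, 2024-05-21, NULL, 2024-10-03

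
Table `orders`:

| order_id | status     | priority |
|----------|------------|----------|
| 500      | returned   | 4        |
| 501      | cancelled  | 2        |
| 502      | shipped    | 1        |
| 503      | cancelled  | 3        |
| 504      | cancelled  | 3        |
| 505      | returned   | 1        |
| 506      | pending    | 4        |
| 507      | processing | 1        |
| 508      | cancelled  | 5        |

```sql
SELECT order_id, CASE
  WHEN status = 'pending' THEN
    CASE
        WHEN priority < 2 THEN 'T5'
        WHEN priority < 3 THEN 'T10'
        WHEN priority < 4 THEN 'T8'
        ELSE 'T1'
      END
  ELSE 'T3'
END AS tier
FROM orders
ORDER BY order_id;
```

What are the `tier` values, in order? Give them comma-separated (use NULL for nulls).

order_id=500: status='returned' → outer ELSE → T3
order_id=501: status='cancelled' → outer ELSE → T3
order_id=502: status='shipped' → outer ELSE → T3
order_id=503: status='cancelled' → outer ELSE → T3
order_id=504: status='cancelled' → outer ELSE → T3
order_id=505: status='returned' → outer ELSE → T3
order_id=506: status='pending' → inner[ELSE] → T1
order_id=507: status='processing' → outer ELSE → T3
order_id=508: status='cancelled' → outer ELSE → T3

T3, T3, T3, T3, T3, T3, T1, T3, T3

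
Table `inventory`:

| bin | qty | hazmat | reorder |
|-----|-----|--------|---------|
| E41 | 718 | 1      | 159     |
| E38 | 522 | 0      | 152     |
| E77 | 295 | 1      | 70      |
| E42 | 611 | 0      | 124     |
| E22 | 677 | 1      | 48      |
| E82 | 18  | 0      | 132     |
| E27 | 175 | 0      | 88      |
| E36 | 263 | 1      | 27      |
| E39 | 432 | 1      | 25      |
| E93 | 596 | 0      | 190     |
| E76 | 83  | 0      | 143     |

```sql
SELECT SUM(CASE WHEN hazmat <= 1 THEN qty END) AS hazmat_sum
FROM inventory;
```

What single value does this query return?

bin=E41: ✓ → 718
bin=E38: ✓ → 522
bin=E77: ✓ → 295
bin=E42: ✓ → 611
bin=E22: ✓ → 677
bin=E82: ✓ → 18
bin=E27: ✓ → 175
bin=E36: ✓ → 263
bin=E39: ✓ → 432
bin=E93: ✓ → 596
bin=E76: ✓ → 83
hazmat_sum = 718 + 522 + 295 + 611 + 677 + 18 + 175 + 263 + 432 + 596 + 83 = 4390

4390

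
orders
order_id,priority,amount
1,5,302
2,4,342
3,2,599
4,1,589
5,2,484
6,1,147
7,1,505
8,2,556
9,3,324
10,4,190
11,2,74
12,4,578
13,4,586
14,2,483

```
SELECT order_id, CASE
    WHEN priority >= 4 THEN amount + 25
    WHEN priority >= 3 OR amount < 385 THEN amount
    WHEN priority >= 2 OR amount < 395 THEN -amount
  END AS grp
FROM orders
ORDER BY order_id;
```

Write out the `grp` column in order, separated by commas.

327, 367, -599, NULL, -484, 147, NULL, -556, 324, 215, 74, 603, 611, -483

order_id=1: priority >= 4 → 327
order_id=2: priority >= 4 → 367
order_id=3: priority >= 2 OR amount < 395 → -599
order_id=4: (no match → NULL) → NULL
order_id=5: priority >= 2 OR amount < 395 → -484
order_id=6: priority >= 3 OR amount < 385 → 147
order_id=7: (no match → NULL) → NULL
order_id=8: priority >= 2 OR amount < 395 → -556
order_id=9: priority >= 3 OR amount < 385 → 324
order_id=10: priority >= 4 → 215
order_id=11: priority >= 3 OR amount < 385 → 74
order_id=12: priority >= 4 → 603
order_id=13: priority >= 4 → 611
order_id=14: priority >= 2 OR amount < 395 → -483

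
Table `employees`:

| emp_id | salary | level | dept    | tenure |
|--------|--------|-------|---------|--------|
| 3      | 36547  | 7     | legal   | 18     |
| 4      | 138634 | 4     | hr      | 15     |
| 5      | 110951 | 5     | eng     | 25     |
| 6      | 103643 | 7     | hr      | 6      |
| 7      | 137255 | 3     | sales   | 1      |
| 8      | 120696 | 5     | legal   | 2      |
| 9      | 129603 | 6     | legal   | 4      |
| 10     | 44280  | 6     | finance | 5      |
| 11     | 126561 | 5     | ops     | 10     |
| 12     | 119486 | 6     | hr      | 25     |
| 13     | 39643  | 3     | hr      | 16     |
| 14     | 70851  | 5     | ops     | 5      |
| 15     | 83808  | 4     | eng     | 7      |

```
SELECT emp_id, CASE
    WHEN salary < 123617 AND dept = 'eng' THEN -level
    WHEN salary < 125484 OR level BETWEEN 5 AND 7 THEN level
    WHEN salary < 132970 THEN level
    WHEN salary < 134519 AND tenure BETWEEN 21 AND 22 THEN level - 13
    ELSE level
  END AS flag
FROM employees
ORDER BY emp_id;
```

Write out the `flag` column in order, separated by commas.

emp_id=3: salary < 125484 OR level BETWEEN 5 AND 7 → 7
emp_id=4: ELSE → 4
emp_id=5: salary < 123617 AND dept = 'eng' → -5
emp_id=6: salary < 125484 OR level BETWEEN 5 AND 7 → 7
emp_id=7: ELSE → 3
emp_id=8: salary < 125484 OR level BETWEEN 5 AND 7 → 5
emp_id=9: salary < 125484 OR level BETWEEN 5 AND 7 → 6
emp_id=10: salary < 125484 OR level BETWEEN 5 AND 7 → 6
emp_id=11: salary < 125484 OR level BETWEEN 5 AND 7 → 5
emp_id=12: salary < 125484 OR level BETWEEN 5 AND 7 → 6
emp_id=13: salary < 125484 OR level BETWEEN 5 AND 7 → 3
emp_id=14: salary < 125484 OR level BETWEEN 5 AND 7 → 5
emp_id=15: salary < 123617 AND dept = 'eng' → -4

7, 4, -5, 7, 3, 5, 6, 6, 5, 6, 3, 5, -4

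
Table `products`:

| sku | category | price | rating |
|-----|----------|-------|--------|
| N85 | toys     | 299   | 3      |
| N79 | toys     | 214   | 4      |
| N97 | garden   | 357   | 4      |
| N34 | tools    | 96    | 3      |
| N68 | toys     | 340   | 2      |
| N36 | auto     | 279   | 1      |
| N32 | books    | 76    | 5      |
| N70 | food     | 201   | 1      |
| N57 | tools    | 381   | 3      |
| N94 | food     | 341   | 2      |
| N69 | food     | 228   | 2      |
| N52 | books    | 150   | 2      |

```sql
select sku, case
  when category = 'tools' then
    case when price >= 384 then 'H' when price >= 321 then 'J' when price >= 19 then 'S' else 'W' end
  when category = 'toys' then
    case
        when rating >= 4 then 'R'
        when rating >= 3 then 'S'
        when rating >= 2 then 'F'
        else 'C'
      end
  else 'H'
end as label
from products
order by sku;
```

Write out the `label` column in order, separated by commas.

sku=N32: category='books' → outer ELSE → H
sku=N34: category='tools' → inner[price >= 19] → S
sku=N36: category='auto' → outer ELSE → H
sku=N52: category='books' → outer ELSE → H
sku=N57: category='tools' → inner[price >= 321] → J
sku=N68: category='toys' → inner[rating >= 2] → F
sku=N69: category='food' → outer ELSE → H
sku=N70: category='food' → outer ELSE → H
sku=N79: category='toys' → inner[rating >= 4] → R
sku=N85: category='toys' → inner[rating >= 3] → S
sku=N94: category='food' → outer ELSE → H
sku=N97: category='garden' → outer ELSE → H

H, S, H, H, J, F, H, H, R, S, H, H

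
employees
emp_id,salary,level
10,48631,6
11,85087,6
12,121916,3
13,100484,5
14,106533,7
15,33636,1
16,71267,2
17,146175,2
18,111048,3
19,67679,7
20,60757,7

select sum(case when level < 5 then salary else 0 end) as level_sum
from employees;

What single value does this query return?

emp_id=10: ✗
emp_id=11: ✗
emp_id=12: ✓ → 121916
emp_id=13: ✗
emp_id=14: ✗
emp_id=15: ✓ → 33636
emp_id=16: ✓ → 71267
emp_id=17: ✓ → 146175
emp_id=18: ✓ → 111048
emp_id=19: ✗
emp_id=20: ✗
level_sum = 121916 + 33636 + 71267 + 146175 + 111048 = 484042

484042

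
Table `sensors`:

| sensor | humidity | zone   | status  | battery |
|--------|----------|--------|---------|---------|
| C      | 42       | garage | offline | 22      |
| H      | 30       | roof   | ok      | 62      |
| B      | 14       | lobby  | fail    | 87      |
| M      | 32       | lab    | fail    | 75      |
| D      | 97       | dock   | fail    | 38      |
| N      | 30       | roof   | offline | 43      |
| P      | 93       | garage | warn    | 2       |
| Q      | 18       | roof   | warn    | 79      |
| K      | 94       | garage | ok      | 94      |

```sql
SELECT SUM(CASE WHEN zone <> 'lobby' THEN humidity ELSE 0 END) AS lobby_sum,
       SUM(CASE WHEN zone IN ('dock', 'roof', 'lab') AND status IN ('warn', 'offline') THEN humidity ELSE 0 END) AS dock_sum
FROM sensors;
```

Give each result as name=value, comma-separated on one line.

lobby_sum=436, dock_sum=48

[lobby_sum: zone <> 'lobby']
sensor=C: ✓ → 42
sensor=H: ✓ → 30
sensor=B: ✗
sensor=M: ✓ → 32
sensor=D: ✓ → 97
sensor=N: ✓ → 30
sensor=P: ✓ → 93
sensor=Q: ✓ → 18
sensor=K: ✓ → 94
lobby_sum = 42 + 30 + 32 + 97 + 30 + 93 + 18 + 94 = 436
—
[dock_sum: zone IN ('dock', 'roof', 'lab') AND status IN ('warn', 'offline')]
sensor=C: ✗
sensor=H: ✗
sensor=B: ✗
sensor=M: ✗
sensor=D: ✗
sensor=N: ✓ → 30
sensor=P: ✗
sensor=Q: ✓ → 18
sensor=K: ✗
dock_sum = 30 + 18 = 48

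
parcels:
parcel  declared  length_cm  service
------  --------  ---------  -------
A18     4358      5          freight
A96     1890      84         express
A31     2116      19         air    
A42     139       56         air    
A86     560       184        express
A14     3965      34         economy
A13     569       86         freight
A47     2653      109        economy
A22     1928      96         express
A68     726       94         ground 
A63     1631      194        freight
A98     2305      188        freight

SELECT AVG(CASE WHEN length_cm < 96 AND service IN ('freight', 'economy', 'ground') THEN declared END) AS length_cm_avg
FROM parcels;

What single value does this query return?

2404.5

parcel=A18: ✓ → 4358
parcel=A96: ✗
parcel=A31: ✗
parcel=A42: ✗
parcel=A86: ✗
parcel=A14: ✓ → 3965
parcel=A13: ✓ → 569
parcel=A47: ✗
parcel=A22: ✗
parcel=A68: ✓ → 726
parcel=A63: ✗
parcel=A98: ✗
length_cm_avg = (4358 + 3965 + 569 + 726) / 4 = 2404.5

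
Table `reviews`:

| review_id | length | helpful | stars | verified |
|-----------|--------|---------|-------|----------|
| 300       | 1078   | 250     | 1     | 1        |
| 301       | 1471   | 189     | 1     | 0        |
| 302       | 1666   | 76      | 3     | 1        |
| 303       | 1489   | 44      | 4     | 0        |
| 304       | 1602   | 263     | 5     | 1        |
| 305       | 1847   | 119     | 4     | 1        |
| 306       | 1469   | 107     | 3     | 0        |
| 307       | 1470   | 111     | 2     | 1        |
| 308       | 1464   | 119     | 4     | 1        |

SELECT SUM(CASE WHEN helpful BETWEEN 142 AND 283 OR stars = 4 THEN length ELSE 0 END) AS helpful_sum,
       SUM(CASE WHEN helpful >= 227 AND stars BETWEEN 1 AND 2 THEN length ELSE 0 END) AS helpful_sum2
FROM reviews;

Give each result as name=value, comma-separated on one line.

helpful_sum=8951, helpful_sum2=1078

[helpful_sum: helpful BETWEEN 142 AND 283 OR stars = 4]
review_id=300: ✓ → 1078
review_id=301: ✓ → 1471
review_id=302: ✗
review_id=303: ✓ → 1489
review_id=304: ✓ → 1602
review_id=305: ✓ → 1847
review_id=306: ✗
review_id=307: ✗
review_id=308: ✓ → 1464
helpful_sum = 1078 + 1471 + 1489 + 1602 + 1847 + 1464 = 8951
—
[helpful_sum2: helpful >= 227 AND stars BETWEEN 1 AND 2]
review_id=300: ✓ → 1078
review_id=301: ✗
review_id=302: ✗
review_id=303: ✗
review_id=304: ✗
review_id=305: ✗
review_id=306: ✗
review_id=307: ✗
review_id=308: ✗
helpful_sum2 = 1078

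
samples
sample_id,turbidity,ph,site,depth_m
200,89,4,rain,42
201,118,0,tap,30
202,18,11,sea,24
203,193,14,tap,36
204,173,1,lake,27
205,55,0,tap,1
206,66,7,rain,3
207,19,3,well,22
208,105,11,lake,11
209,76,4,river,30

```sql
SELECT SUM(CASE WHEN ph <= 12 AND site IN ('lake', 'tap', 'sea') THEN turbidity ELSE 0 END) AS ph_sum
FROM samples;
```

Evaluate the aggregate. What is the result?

sample_id=200: ✗
sample_id=201: ✓ → 118
sample_id=202: ✓ → 18
sample_id=203: ✗
sample_id=204: ✓ → 173
sample_id=205: ✓ → 55
sample_id=206: ✗
sample_id=207: ✗
sample_id=208: ✓ → 105
sample_id=209: ✗
ph_sum = 118 + 18 + 173 + 55 + 105 = 469

469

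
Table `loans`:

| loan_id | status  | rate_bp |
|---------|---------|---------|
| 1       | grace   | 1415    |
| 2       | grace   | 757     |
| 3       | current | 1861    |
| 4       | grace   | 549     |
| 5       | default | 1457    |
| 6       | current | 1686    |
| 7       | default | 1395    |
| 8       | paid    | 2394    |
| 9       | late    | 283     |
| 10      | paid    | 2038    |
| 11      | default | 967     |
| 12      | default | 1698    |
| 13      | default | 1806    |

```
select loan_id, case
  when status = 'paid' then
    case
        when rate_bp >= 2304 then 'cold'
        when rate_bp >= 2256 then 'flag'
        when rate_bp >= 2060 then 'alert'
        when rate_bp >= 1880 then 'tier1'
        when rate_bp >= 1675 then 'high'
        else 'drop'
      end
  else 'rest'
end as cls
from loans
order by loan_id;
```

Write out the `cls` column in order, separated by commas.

rest, rest, rest, rest, rest, rest, rest, cold, rest, tier1, rest, rest, rest

loan_id=1: status='grace' → outer ELSE → rest
loan_id=2: status='grace' → outer ELSE → rest
loan_id=3: status='current' → outer ELSE → rest
loan_id=4: status='grace' → outer ELSE → rest
loan_id=5: status='default' → outer ELSE → rest
loan_id=6: status='current' → outer ELSE → rest
loan_id=7: status='default' → outer ELSE → rest
loan_id=8: status='paid' → inner[rate_bp >= 2304] → cold
loan_id=9: status='late' → outer ELSE → rest
loan_id=10: status='paid' → inner[rate_bp >= 1880] → tier1
loan_id=11: status='default' → outer ELSE → rest
loan_id=12: status='default' → outer ELSE → rest
loan_id=13: status='default' → outer ELSE → rest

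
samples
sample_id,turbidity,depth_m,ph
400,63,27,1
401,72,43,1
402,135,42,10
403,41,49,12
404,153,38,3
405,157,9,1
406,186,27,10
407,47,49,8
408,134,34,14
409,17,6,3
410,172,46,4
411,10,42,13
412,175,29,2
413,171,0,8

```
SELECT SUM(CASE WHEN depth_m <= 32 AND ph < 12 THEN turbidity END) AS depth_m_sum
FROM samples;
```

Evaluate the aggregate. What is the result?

769

sample_id=400: ✓ → 63
sample_id=401: ✗
sample_id=402: ✗
sample_id=403: ✗
sample_id=404: ✗
sample_id=405: ✓ → 157
sample_id=406: ✓ → 186
sample_id=407: ✗
sample_id=408: ✗
sample_id=409: ✓ → 17
sample_id=410: ✗
sample_id=411: ✗
sample_id=412: ✓ → 175
sample_id=413: ✓ → 171
depth_m_sum = 63 + 157 + 186 + 17 + 175 + 171 = 769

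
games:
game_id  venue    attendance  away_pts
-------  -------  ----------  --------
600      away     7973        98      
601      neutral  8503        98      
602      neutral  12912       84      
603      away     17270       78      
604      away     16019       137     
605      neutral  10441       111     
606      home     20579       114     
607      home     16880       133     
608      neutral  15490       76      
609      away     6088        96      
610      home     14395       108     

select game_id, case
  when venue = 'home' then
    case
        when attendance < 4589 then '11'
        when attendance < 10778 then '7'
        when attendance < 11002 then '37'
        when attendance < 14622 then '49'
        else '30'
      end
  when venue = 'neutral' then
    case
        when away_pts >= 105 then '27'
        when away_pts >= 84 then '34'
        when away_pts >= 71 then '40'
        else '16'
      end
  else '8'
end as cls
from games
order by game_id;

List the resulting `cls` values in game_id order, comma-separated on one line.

game_id=600: venue='away' → outer ELSE → 8
game_id=601: venue='neutral' → inner[away_pts >= 84] → 34
game_id=602: venue='neutral' → inner[away_pts >= 84] → 34
game_id=603: venue='away' → outer ELSE → 8
game_id=604: venue='away' → outer ELSE → 8
game_id=605: venue='neutral' → inner[away_pts >= 105] → 27
game_id=606: venue='home' → inner[ELSE] → 30
game_id=607: venue='home' → inner[ELSE] → 30
game_id=608: venue='neutral' → inner[away_pts >= 71] → 40
game_id=609: venue='away' → outer ELSE → 8
game_id=610: venue='home' → inner[attendance < 14622] → 49

8, 34, 34, 8, 8, 27, 30, 30, 40, 8, 49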